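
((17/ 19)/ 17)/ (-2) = -0.03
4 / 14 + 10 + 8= 128 / 7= 18.29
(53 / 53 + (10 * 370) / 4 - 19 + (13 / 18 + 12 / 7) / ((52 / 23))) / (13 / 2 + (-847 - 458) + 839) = -5949725 / 3010644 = -1.98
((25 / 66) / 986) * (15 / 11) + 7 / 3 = 1670659 / 715836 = 2.33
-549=-549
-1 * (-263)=263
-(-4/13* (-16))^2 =-24.24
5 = 5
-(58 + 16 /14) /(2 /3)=-621 /7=-88.71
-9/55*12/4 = -27/55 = -0.49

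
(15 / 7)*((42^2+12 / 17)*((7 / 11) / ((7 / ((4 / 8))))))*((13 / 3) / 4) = 243750 / 1309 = 186.21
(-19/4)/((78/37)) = -703/312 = -2.25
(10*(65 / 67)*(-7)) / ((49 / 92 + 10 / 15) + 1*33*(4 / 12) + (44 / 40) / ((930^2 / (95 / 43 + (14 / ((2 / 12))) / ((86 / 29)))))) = -5.57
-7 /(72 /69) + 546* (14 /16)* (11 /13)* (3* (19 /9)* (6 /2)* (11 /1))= 2027557 /24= 84481.54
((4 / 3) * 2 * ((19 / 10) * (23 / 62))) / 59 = 874 / 27435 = 0.03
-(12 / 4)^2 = -9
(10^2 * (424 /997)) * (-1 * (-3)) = 127200 /997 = 127.58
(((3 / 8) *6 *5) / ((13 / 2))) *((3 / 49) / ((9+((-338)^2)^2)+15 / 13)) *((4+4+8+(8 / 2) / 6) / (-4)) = -45 / 1330228402384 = -0.00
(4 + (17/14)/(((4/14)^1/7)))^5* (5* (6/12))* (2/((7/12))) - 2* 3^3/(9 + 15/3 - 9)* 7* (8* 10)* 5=672550825545/1792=375307380.33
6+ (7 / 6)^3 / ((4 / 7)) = 7585 / 864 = 8.78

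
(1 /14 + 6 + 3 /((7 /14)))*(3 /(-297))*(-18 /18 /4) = 169 /5544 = 0.03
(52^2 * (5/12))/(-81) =-3380/243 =-13.91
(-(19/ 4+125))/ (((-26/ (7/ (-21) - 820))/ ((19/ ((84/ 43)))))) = -347840201/ 8736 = -39816.87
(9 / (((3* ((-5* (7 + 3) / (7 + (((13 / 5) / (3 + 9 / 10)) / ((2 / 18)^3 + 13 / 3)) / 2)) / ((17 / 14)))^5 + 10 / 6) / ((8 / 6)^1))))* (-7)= 2001222912816149248488797602452 / 476575750048077770753006174650745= 0.00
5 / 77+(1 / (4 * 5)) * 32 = 641 / 385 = 1.66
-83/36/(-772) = 83/27792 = 0.00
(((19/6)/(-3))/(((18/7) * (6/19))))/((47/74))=-93499/45684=-2.05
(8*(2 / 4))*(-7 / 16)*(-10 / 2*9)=315 / 4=78.75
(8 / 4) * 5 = 10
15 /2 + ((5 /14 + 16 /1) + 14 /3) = 599 /21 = 28.52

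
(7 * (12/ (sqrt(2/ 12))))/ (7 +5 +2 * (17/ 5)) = 210 * sqrt(6)/ 47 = 10.94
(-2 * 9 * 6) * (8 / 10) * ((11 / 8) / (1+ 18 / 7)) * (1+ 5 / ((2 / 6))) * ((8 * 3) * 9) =-114960.38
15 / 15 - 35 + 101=67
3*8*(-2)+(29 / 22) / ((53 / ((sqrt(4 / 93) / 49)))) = -48+29*sqrt(93) / 2656731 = -48.00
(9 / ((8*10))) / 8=9 / 640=0.01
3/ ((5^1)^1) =3/ 5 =0.60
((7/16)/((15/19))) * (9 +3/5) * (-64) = -8512/25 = -340.48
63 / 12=21 / 4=5.25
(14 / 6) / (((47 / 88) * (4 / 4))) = 616 / 141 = 4.37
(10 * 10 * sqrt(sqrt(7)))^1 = 100 * 7^(1 / 4) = 162.66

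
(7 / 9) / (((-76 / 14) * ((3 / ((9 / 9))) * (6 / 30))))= -0.24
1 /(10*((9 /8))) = 4 /45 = 0.09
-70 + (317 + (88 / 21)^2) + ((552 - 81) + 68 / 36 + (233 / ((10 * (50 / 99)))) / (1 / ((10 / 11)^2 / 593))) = 1178645778 / 1598135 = 737.51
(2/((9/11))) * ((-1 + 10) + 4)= 286/9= 31.78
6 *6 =36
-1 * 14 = -14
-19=-19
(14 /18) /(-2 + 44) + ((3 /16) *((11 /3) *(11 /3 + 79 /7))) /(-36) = -1615 /6048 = -0.27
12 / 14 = 6 / 7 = 0.86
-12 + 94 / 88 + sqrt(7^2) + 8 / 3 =-167 / 132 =-1.27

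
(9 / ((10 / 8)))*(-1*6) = -216 / 5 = -43.20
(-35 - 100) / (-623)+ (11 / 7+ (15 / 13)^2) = 328441 / 105287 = 3.12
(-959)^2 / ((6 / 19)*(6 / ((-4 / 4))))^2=332004841 / 1296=256176.57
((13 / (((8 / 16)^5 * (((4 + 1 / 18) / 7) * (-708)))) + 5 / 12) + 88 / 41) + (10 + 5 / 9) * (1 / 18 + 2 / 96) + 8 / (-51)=8552665739 / 3890564784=2.20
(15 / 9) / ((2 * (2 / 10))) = 25 / 6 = 4.17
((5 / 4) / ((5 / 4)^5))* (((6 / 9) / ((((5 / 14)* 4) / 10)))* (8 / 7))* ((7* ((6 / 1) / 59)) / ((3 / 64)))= 3670016 / 110625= 33.18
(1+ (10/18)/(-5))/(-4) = -0.22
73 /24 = 3.04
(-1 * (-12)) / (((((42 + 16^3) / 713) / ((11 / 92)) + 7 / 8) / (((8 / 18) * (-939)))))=-101.35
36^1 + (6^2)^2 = 1332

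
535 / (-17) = -535 / 17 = -31.47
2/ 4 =1/ 2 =0.50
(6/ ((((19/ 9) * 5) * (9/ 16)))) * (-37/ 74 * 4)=-192/ 95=-2.02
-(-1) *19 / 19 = 1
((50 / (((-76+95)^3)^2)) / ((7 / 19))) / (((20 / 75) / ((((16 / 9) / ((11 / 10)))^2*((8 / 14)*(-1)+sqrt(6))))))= -6400000 / 396381356217+1600000*sqrt(6) / 56625908031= 0.00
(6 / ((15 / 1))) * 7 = 14 / 5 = 2.80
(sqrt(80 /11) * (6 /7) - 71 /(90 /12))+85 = 24 * sqrt(55) /77+1133 /15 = 77.84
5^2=25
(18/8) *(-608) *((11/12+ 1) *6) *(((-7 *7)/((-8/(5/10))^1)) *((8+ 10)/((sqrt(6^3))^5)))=-21413 *sqrt(6)/41472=-1.26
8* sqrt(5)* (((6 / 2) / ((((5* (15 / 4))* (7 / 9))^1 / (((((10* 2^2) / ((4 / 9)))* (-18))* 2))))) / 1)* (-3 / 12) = 46656* sqrt(5) / 35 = 2980.74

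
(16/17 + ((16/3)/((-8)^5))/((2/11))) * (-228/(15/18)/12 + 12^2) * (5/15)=19838521/522240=37.99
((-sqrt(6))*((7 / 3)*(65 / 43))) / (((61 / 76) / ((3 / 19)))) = -1820*sqrt(6) / 2623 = -1.70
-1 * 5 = -5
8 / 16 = 1 / 2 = 0.50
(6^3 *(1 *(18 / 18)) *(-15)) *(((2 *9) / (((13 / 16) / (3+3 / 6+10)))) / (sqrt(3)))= -4199040 *sqrt(3) / 13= -559457.74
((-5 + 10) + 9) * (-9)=-126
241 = 241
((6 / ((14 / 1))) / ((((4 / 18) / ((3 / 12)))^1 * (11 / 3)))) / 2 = 81 / 1232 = 0.07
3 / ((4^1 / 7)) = 21 / 4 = 5.25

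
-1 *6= -6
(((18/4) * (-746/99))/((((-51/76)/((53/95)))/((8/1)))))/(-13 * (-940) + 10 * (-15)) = 316304/16928175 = 0.02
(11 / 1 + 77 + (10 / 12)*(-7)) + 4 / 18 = 1483 / 18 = 82.39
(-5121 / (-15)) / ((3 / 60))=6828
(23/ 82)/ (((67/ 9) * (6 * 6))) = 23/ 21976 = 0.00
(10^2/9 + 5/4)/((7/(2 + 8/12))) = 890/189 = 4.71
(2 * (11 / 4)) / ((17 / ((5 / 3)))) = 55 / 102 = 0.54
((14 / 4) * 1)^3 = 343 / 8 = 42.88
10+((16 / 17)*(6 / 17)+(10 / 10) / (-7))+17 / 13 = 302360 / 26299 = 11.50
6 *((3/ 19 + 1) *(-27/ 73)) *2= -7128/ 1387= -5.14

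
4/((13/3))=12/13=0.92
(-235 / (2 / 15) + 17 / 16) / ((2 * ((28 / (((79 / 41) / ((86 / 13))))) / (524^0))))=-28943941 / 3159296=-9.16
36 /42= 6 /7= 0.86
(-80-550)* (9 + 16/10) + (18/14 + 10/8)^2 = -5230511/784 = -6671.57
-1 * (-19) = 19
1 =1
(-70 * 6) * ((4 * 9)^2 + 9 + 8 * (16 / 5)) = -558852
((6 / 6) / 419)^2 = 1 / 175561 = 0.00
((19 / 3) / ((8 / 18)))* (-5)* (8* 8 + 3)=-19095 / 4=-4773.75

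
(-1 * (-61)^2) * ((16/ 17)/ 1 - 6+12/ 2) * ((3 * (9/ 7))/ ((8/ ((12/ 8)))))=-301401/ 119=-2532.78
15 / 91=0.16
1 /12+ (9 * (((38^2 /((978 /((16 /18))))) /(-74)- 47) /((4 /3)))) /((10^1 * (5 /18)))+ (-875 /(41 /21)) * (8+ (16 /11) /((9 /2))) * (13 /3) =-19924739864981 /1223991450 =-16278.50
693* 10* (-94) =-651420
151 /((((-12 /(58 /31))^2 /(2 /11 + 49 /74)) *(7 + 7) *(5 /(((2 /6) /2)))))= 0.01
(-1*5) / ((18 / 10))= -25 / 9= -2.78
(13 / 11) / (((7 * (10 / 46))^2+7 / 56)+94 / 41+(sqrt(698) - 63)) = -22804589678104 / 893166933000859 - 391383383872 * sqrt(698) / 893166933000859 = -0.04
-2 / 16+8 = 63 / 8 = 7.88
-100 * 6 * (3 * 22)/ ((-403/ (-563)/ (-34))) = 758023200/ 403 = 1880950.87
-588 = -588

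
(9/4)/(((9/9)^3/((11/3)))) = 33/4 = 8.25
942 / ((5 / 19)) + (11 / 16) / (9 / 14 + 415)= 75744371 / 21160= 3579.60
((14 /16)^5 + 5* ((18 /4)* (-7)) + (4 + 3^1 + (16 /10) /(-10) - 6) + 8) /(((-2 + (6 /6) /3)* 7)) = 364086291 /28672000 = 12.70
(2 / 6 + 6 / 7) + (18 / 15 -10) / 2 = -337 / 105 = -3.21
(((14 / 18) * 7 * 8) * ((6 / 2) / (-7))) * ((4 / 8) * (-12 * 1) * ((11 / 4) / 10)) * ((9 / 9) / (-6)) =-77 / 15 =-5.13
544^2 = 295936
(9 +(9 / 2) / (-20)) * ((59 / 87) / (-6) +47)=411.43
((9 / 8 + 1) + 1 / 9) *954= 8533 / 4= 2133.25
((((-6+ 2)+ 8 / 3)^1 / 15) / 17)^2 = 16 / 585225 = 0.00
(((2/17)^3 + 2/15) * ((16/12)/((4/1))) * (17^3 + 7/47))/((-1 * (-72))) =574177607/187037910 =3.07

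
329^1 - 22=307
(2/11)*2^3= 16/11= 1.45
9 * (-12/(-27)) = 4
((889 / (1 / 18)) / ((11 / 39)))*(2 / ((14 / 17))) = 137783.45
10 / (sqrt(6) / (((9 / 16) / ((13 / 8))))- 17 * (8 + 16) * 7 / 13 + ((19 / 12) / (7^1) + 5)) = -1534458744 / 32873113967- 20669376 * sqrt(6) / 32873113967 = -0.05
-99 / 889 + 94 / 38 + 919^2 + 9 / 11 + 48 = 156929787750 / 185801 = 844612.18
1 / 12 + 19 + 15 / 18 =19.92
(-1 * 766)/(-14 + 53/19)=14554/213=68.33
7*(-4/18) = -14/9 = -1.56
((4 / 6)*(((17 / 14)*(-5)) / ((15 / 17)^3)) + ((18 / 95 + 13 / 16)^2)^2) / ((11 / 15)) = -14782648949550553 / 2219518844928000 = -6.66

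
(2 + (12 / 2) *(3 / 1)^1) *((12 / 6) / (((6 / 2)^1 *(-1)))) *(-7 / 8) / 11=35 / 33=1.06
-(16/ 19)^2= -256/ 361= -0.71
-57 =-57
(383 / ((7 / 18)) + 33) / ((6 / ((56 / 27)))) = 9500 / 27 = 351.85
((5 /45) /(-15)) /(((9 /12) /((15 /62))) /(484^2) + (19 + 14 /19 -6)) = -8901728 /16508036223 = -0.00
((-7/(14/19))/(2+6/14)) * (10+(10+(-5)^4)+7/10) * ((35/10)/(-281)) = 6011467/191080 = 31.46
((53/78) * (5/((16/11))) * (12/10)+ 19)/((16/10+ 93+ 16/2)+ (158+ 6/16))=22675/271414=0.08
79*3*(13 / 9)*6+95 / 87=2055.09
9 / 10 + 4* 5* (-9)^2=16209 / 10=1620.90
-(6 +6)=-12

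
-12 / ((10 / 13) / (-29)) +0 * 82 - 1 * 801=-1743 / 5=-348.60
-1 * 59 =-59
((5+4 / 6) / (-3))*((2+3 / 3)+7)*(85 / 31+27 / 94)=-750295 / 13113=-57.22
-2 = -2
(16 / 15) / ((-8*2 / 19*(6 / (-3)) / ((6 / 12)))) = 19 / 60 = 0.32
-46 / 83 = -0.55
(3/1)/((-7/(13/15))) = -13/35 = -0.37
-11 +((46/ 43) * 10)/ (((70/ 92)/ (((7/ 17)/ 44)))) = -87393/ 8041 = -10.87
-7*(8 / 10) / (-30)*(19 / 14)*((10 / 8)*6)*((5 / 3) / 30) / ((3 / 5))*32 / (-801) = -152 / 21627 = -0.01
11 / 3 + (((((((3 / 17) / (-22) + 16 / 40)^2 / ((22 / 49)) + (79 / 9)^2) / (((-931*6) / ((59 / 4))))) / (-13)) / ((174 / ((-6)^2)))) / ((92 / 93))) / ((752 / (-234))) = 3.67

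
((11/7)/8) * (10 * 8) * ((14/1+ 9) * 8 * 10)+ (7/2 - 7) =404751/14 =28910.79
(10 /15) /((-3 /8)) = -16 /9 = -1.78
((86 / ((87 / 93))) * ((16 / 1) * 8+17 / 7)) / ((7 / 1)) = 2434058 / 1421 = 1712.92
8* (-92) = -736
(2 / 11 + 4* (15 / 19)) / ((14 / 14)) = 3.34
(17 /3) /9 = 17 /27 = 0.63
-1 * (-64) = 64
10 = 10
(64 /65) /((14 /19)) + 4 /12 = 2279 /1365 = 1.67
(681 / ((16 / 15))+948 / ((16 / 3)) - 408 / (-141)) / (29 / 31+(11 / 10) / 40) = 477360475 / 561227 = 850.57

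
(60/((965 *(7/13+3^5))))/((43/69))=5382/13137317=0.00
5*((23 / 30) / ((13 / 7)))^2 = 25921 / 30420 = 0.85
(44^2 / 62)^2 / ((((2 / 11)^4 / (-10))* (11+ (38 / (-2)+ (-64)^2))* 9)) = -1071794405 / 4419639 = -242.51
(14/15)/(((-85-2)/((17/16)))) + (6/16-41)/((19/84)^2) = -2992668959/3768840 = -794.06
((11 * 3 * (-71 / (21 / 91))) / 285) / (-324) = 10153 / 92340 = 0.11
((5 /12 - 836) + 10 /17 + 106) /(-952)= 21245 /27744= 0.77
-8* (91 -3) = -704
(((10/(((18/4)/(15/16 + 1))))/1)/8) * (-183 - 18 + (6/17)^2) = -2999405/27744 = -108.11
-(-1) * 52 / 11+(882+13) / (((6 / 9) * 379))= 68951 / 8338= 8.27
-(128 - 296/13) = -1368/13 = -105.23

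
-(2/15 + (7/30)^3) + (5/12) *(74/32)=0.82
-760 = -760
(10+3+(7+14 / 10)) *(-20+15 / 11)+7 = -4310 / 11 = -391.82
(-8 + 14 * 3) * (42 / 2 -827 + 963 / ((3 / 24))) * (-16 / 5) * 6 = -22515072 / 5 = -4503014.40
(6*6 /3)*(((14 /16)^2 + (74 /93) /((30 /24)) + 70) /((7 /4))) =2124929 /4340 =489.61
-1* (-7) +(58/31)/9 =7.21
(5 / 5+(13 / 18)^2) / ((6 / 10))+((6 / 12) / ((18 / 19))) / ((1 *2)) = 5443 / 1944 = 2.80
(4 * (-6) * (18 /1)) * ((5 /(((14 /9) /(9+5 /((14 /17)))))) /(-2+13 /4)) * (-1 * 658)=77114592 /7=11016370.29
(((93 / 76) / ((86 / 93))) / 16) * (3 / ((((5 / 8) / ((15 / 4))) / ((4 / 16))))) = 77841 / 209152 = 0.37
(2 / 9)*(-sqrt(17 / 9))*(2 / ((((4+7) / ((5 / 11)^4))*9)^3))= -976562500*sqrt(17) / 82220775718608258633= -0.00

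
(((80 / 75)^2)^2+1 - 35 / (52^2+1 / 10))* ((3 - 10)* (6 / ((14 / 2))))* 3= -892397386 / 21729375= -41.07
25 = 25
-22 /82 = -11 /41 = -0.27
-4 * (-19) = 76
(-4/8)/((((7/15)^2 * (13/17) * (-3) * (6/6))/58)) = 36975/637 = 58.05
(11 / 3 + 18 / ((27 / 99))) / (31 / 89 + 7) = 18601 / 1962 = 9.48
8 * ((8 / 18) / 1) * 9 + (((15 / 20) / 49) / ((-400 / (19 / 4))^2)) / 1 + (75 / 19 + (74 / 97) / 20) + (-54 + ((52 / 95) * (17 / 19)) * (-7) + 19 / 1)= -42919258076589 / 17570129920000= -2.44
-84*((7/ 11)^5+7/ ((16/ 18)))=-215894049/ 322102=-670.27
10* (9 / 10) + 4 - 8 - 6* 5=-25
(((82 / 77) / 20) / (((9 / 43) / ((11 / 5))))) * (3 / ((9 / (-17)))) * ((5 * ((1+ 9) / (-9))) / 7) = 2.52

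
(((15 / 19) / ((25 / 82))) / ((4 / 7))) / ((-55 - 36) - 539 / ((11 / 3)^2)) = -1353 / 39140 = -0.03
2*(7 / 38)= 7 / 19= 0.37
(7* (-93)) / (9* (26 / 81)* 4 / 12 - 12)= 17577 / 298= 58.98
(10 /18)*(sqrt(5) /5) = sqrt(5) /9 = 0.25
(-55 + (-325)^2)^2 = 11145024900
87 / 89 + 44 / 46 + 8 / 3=28253 / 6141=4.60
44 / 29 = 1.52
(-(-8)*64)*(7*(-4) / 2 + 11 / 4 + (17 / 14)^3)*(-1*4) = 6644992 / 343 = 19373.15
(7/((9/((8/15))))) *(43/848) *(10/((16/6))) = 301/3816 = 0.08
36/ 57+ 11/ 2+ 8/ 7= 1935/ 266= 7.27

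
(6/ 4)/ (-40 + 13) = -1/ 18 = -0.06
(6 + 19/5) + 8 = 89/5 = 17.80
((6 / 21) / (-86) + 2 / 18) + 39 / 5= 107111 / 13545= 7.91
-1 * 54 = -54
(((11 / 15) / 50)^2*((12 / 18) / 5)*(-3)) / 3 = -121 / 4218750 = -0.00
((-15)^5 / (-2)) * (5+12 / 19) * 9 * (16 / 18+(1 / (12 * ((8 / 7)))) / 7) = 21044559375 / 1216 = 17306381.06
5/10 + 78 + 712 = 1581/2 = 790.50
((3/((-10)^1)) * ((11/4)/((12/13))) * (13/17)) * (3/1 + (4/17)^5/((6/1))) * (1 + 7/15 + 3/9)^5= -18704029994793/482751380000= -38.74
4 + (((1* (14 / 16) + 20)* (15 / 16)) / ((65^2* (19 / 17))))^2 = 16892830145689 / 4223189401600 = 4.00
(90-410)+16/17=-5424/17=-319.06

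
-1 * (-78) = 78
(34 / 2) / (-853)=-17 / 853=-0.02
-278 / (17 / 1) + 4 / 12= -817 / 51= -16.02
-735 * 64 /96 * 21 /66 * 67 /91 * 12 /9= -65660 /429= -153.05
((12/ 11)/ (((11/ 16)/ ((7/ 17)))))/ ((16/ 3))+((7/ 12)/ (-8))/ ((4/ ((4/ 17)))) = 23345/ 197472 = 0.12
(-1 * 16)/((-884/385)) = 6.97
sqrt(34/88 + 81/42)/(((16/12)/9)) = 27 * sqrt(54901)/616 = 10.27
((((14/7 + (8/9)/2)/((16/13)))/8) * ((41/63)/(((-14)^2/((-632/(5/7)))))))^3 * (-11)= 1093033925065788563/256096265048064000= 4.27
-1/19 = -0.05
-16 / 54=-0.30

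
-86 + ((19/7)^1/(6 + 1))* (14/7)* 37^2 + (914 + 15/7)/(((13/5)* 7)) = 93367/91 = 1026.01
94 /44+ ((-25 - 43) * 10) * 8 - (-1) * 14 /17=-2033453 /374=-5437.04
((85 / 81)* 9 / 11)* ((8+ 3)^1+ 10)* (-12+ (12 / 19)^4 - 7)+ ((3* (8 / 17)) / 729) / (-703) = -339.71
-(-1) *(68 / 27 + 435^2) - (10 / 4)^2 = 20435897 / 108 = 189221.27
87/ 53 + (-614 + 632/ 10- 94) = -643.16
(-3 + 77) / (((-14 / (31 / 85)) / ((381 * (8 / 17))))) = -3496056 / 10115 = -345.63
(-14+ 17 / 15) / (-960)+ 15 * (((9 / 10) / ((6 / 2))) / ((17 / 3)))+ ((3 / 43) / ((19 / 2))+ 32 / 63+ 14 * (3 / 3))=2383565871 / 155556800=15.32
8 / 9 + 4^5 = 9224 / 9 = 1024.89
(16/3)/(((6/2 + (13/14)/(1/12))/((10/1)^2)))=11200/297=37.71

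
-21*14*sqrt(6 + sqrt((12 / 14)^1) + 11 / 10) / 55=-21*sqrt(700*sqrt(42) + 34790) / 275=-15.14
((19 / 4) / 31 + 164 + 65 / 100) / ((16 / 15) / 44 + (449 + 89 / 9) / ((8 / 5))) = 10115622 / 17605613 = 0.57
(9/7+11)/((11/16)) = 1376/77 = 17.87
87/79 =1.10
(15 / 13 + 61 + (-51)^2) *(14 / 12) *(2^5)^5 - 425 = 104254049984.03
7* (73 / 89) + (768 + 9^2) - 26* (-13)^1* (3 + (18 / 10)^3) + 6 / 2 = 3842.96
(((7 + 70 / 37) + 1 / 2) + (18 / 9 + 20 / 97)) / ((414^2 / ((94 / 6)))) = 3912797 / 3690841464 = 0.00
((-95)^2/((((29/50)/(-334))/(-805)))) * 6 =727965525000/29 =25102259482.76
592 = 592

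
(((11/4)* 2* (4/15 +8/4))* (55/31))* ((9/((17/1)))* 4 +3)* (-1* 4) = -14036/31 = -452.77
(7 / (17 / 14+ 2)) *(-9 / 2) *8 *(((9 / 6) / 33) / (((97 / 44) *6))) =-392 / 1455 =-0.27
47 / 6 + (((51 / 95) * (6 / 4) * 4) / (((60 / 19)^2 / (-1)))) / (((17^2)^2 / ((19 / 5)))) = 7.83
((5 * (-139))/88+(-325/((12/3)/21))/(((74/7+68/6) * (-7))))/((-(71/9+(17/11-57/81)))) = -353025/954224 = -0.37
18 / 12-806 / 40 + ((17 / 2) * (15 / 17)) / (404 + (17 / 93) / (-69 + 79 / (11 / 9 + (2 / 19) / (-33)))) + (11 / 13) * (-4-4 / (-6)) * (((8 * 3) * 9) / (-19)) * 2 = 16242491279647 / 356992572820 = 45.50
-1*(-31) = 31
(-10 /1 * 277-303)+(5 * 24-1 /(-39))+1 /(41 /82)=-115088 /39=-2950.97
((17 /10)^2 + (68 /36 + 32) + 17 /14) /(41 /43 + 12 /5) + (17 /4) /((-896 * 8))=10538815859 /930263040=11.33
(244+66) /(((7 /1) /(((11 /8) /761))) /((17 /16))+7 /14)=115940 /1363899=0.09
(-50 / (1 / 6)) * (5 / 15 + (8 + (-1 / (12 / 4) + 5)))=-3900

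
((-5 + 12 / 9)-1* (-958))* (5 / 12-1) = -20041 / 36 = -556.69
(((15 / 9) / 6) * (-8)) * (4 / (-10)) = 8 / 9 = 0.89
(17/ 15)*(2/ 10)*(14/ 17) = 14/ 75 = 0.19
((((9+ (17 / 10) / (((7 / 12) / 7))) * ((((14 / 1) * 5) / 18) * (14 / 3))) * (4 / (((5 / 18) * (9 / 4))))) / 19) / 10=76832 / 4275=17.97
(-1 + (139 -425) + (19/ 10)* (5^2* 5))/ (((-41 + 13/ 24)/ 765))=908820/ 971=935.96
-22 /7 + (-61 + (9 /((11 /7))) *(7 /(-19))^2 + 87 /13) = -20479471 /361361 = -56.67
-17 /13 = -1.31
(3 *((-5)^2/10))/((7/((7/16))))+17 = 559/32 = 17.47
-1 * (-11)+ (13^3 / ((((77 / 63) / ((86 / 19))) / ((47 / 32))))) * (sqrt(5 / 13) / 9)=11+ 341549 * sqrt(65) / 3344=834.46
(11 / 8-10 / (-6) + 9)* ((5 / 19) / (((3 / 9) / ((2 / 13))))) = 1445 / 988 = 1.46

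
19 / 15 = 1.27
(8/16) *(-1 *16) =-8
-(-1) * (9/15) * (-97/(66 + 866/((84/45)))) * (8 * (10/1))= -21728/2473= -8.79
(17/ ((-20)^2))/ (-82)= -17/ 32800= -0.00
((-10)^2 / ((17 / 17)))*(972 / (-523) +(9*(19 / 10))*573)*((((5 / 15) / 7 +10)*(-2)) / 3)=-24023704620 / 3661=-6562060.81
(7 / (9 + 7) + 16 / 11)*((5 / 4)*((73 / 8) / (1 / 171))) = 20784195 / 5632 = 3690.38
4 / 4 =1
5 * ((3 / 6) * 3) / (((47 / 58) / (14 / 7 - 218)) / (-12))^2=169506846720 / 2209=76734652.20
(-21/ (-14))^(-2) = 4/ 9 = 0.44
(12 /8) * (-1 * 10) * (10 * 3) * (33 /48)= -2475 /8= -309.38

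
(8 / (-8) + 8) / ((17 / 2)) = 14 / 17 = 0.82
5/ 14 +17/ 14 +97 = 690/ 7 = 98.57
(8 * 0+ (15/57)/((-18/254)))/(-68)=635/11628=0.05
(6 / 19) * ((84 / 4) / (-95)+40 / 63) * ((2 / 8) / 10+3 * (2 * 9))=5352797 / 758100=7.06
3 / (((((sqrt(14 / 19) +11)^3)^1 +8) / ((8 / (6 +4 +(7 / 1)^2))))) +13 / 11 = 1.18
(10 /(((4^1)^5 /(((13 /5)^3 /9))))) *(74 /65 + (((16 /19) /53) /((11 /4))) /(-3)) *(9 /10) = 0.02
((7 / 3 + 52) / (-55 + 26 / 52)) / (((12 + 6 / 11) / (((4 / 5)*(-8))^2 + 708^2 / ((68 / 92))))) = -516821864944 / 9589275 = -53895.82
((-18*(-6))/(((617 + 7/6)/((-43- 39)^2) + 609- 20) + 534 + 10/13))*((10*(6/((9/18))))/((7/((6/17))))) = 40782942720/70142611847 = 0.58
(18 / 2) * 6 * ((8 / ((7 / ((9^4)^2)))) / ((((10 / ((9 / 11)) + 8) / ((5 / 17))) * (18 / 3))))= 69735688020 / 10829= 6439716.32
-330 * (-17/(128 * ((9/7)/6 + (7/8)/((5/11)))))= 98175/4792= 20.49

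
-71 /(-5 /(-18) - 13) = 1278 /229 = 5.58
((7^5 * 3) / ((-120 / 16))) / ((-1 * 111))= 33614 / 555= 60.57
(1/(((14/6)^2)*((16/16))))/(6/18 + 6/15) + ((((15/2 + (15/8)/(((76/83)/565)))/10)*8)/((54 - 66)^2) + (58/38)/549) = 4837816211/719655552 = 6.72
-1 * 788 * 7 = -5516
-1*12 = -12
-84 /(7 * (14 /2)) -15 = -117 /7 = -16.71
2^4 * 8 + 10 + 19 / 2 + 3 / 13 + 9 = 4075 / 26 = 156.73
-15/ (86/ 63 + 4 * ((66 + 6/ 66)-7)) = -0.06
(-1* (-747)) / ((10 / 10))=747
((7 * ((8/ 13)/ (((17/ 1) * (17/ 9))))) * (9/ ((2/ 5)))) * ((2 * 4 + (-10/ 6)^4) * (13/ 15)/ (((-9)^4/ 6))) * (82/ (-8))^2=14979391/ 3792258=3.95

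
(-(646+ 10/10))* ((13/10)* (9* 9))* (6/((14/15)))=-6131619/14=-437972.79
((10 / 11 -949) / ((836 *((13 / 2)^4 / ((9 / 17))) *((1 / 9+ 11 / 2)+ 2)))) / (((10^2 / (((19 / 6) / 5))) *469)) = -0.00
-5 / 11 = -0.45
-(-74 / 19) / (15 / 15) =74 / 19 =3.89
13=13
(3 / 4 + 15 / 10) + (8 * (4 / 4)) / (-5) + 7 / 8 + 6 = 301 / 40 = 7.52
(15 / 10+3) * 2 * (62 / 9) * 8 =496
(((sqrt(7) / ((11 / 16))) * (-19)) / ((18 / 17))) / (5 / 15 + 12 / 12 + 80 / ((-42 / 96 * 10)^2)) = -158270 * sqrt(7) / 33429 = -12.53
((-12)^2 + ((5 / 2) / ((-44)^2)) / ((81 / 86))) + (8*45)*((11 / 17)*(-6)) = -3342058937 / 2665872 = -1253.65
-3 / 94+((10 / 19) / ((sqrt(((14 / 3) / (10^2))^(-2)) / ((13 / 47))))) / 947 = -809503 / 25370130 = -0.03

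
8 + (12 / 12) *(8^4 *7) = 28680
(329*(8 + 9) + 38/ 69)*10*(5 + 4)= 11578650/ 23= 503419.57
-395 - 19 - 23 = -437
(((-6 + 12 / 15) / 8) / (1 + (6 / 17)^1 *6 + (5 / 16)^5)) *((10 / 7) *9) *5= -1738014720 / 129797857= -13.39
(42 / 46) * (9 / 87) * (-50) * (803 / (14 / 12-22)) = 607068 / 3335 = 182.03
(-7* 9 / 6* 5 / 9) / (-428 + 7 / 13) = 0.01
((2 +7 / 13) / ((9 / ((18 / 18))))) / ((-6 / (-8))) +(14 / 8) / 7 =293 / 468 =0.63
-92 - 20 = -112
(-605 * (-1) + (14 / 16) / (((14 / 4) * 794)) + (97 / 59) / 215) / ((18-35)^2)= 2.09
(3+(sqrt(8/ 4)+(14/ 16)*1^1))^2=31*sqrt(2)/ 4+1089/ 64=27.98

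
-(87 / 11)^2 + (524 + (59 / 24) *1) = 1347179 / 2904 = 463.90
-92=-92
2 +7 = 9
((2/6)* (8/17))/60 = 2/765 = 0.00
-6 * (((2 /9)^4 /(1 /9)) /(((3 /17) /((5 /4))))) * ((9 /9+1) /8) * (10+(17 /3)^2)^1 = -64430 /6561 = -9.82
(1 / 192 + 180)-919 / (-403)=14104531 / 77376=182.29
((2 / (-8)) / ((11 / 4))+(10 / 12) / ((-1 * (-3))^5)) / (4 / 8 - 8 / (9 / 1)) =1403 / 6237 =0.22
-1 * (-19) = 19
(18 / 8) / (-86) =-9 / 344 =-0.03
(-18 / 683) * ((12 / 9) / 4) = -6 / 683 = -0.01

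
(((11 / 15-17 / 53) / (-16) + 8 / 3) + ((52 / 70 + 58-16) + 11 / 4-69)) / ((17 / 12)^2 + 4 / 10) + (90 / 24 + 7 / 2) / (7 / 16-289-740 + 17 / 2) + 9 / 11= -907048310617 / 115428199733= -7.86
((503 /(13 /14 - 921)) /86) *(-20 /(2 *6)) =17605 /1661649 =0.01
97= 97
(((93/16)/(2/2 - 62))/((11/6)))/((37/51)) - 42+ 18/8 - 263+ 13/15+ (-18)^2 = 65677423/2979240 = 22.05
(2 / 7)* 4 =8 / 7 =1.14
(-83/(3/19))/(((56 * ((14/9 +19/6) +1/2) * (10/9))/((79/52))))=-3363741/1368640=-2.46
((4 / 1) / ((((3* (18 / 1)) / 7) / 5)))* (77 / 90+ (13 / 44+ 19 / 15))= 33509 / 5346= 6.27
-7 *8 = -56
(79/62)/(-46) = -79/2852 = -0.03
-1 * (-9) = 9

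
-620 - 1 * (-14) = -606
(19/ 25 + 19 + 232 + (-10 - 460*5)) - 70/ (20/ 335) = -161537/ 50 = -3230.74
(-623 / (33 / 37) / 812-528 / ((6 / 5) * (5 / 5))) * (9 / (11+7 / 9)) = -45565551 / 135256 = -336.88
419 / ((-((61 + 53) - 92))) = -419 / 22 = -19.05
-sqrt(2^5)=-4 * sqrt(2)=-5.66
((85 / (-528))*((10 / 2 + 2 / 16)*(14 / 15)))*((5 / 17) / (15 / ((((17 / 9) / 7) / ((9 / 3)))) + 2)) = -24395 / 18177984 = -0.00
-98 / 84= -7 / 6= -1.17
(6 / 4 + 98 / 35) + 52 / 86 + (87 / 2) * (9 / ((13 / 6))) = 1037487 / 5590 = 185.60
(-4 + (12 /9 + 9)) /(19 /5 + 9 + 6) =95 /282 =0.34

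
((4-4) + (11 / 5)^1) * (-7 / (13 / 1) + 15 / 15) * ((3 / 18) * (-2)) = -22 / 65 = -0.34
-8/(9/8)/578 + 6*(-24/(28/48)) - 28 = -5004548/18207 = -274.87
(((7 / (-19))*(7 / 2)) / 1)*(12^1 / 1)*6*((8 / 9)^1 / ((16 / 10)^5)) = -7.87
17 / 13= 1.31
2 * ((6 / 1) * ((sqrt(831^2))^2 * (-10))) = -82867320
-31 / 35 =-0.89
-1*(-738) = 738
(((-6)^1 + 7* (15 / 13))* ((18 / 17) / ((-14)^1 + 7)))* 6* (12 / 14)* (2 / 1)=-34992 / 10829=-3.23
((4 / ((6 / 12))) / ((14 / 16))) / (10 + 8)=32 / 63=0.51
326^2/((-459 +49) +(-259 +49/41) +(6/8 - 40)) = -17429264/115957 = -150.31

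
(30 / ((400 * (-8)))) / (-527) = 3 / 168640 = 0.00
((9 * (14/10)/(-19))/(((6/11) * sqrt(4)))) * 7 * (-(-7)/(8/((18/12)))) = -33957/6080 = -5.59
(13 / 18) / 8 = 13 / 144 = 0.09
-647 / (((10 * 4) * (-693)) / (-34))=-10999 / 13860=-0.79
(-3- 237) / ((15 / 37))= -592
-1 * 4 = -4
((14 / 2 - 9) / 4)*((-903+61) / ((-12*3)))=-11.69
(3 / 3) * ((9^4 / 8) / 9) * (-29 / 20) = -21141 / 160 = -132.13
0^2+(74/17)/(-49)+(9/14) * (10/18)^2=1643/14994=0.11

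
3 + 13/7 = 34/7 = 4.86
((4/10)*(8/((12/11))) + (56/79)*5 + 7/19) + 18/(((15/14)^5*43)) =38896918273/5445815625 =7.14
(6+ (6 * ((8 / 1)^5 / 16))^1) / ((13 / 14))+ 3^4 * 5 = 177381 / 13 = 13644.69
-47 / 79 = -0.59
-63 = -63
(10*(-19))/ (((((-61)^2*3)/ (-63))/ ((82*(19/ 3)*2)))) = 4144280/ 3721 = 1113.75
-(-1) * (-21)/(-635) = 21/635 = 0.03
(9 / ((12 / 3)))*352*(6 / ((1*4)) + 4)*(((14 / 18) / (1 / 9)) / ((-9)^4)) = 3388 / 729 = 4.65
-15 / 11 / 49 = -15 / 539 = -0.03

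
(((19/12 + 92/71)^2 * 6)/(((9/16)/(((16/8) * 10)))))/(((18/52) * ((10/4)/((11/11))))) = 2503158944/1224963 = 2043.46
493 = 493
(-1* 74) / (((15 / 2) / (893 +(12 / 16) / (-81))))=-3568391 / 405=-8810.84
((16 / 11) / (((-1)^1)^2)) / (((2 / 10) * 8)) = 10 / 11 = 0.91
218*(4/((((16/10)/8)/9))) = 39240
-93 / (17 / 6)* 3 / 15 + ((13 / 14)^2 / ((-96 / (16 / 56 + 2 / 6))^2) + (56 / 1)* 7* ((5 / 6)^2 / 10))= 1398733290277 / 67710504960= 20.66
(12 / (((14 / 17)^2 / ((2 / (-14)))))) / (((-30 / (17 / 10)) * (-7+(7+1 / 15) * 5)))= 867 / 171500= 0.01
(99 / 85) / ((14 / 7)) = 99 / 170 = 0.58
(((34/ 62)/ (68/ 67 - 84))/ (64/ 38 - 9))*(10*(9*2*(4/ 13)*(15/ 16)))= 0.05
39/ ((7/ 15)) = 585/ 7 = 83.57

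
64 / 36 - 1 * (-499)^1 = 4507 / 9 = 500.78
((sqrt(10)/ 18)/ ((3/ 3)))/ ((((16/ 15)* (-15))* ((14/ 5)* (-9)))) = 5* sqrt(10)/ 36288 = 0.00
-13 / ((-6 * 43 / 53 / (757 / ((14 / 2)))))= 521573 / 1806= 288.80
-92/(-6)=46/3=15.33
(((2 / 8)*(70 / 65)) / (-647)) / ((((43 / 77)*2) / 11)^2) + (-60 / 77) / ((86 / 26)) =-2643522971 / 9579994424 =-0.28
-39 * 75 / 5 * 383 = -224055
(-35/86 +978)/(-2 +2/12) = -22929/43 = -533.23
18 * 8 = 144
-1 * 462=-462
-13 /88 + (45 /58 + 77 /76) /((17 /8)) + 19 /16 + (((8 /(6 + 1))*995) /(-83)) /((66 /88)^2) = -193743811907 /8620487568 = -22.47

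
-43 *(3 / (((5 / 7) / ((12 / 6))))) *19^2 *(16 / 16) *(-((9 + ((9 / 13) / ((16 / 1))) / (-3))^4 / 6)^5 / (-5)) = -362889753915192898399552456316142480017095563679246931186843981825781 / 9190236563317642915681198523695658241947493990400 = -39486443185113287214.56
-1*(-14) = 14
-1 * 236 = -236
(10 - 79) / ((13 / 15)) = -1035 / 13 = -79.62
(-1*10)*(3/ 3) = -10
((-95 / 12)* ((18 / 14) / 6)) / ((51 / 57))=-1805 / 952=-1.90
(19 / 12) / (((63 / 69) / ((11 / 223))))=4807 / 56196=0.09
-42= -42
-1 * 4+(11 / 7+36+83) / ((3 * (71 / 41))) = 28640 / 1491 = 19.21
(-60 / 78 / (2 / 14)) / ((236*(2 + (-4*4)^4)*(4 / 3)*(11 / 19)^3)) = -240065 / 178416631536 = -0.00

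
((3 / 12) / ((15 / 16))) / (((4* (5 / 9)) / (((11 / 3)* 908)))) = 9988 / 25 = 399.52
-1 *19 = -19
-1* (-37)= 37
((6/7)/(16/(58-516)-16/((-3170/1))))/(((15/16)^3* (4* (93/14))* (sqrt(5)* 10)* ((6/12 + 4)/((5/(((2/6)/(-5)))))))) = 9291904* sqrt(5)/21280725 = 0.98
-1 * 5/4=-5/4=-1.25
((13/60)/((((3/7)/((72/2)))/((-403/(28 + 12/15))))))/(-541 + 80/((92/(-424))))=120497/430416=0.28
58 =58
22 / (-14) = -11 / 7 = -1.57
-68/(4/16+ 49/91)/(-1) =3536/41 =86.24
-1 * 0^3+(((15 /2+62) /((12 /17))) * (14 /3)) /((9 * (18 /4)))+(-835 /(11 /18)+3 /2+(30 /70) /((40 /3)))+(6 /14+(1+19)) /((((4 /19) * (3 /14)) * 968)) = -552356353 /408240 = -1353.02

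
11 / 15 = 0.73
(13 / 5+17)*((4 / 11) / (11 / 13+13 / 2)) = 10192 / 10505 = 0.97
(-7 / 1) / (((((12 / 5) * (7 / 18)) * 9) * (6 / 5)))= -25 / 36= -0.69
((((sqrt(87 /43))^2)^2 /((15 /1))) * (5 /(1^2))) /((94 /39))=98397 /173806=0.57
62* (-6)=-372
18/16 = 9/8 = 1.12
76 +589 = 665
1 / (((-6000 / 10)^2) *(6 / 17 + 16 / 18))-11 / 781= -7598793 / 539600000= -0.01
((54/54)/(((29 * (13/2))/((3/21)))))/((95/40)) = 16/50141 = 0.00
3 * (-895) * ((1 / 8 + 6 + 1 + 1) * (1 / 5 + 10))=-1780155 / 8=-222519.38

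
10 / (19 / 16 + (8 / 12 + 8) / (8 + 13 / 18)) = 25120 / 5479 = 4.58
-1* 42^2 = -1764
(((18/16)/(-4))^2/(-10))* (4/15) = -27/12800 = -0.00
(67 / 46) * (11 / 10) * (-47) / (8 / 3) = -103917 / 3680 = -28.24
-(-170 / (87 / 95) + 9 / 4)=63817 / 348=183.38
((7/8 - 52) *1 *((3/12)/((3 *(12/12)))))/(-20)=409/1920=0.21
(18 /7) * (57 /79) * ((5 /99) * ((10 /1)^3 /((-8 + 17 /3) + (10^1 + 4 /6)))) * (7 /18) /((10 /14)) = 5320 /869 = 6.12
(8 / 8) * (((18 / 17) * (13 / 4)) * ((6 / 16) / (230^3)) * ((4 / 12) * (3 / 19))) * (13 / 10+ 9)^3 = 383547177 / 62879056000000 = 0.00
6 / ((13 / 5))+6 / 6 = 43 / 13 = 3.31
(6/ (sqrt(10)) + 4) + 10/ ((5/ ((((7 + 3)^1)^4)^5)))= 200000000000000000005.90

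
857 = 857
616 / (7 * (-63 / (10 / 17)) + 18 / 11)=-67760 / 82287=-0.82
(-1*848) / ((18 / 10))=-4240 / 9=-471.11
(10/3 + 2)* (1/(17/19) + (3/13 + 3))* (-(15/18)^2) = -96100/5967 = -16.11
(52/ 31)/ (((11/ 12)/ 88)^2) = 15459.10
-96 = -96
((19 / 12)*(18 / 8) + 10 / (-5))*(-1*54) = -675 / 8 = -84.38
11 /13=0.85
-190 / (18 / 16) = -168.89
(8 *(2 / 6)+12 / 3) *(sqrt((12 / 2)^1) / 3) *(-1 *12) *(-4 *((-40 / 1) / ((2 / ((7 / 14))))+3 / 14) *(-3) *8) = 175360 *sqrt(6) / 7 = 61363.22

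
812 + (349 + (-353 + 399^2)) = 160009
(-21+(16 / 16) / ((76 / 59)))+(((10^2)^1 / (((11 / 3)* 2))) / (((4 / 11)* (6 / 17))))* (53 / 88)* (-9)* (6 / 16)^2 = -43322359 / 428032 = -101.21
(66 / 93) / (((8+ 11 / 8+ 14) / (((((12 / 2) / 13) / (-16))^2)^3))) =729 / 41676445171712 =0.00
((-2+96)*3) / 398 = 0.71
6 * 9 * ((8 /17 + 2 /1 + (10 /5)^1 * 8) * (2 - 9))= -118692 /17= -6981.88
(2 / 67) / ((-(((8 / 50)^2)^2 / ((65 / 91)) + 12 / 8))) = -7812500 / 392818253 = -0.02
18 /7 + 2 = 32 /7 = 4.57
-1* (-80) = 80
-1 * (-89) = 89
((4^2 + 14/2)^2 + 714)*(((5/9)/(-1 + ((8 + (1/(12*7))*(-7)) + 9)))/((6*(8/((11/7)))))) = 68365/48132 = 1.42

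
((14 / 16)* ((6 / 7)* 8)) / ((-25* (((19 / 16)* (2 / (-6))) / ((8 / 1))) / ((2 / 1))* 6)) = 768 / 475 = 1.62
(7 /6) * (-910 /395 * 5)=-3185 /237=-13.44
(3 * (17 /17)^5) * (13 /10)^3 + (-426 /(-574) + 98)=30230617 /287000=105.33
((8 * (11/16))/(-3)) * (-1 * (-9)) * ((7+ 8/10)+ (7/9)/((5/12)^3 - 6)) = -12960981/102430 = -126.54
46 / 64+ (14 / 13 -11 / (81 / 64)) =-232357 / 33696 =-6.90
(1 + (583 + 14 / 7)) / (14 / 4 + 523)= 1172 / 1053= 1.11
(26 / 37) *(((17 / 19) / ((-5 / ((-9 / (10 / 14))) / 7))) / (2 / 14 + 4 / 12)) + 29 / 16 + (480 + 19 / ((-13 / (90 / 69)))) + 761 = 531460820029 / 420394000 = 1264.20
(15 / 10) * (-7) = -21 / 2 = -10.50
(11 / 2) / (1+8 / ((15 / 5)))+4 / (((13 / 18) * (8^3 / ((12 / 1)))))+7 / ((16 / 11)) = 335 / 52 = 6.44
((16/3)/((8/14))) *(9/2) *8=336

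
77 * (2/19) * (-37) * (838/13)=-4774924/247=-19331.68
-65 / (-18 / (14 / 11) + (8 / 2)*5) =-455 / 41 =-11.10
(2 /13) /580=1 /3770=0.00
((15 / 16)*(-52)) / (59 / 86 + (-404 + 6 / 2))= 8385 / 68854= 0.12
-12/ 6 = -2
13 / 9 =1.44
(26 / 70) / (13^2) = 0.00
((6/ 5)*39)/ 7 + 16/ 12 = 842/ 105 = 8.02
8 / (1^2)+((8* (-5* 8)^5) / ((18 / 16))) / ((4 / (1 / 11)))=-1638399208 / 99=-16549486.95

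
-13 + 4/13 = -165/13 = -12.69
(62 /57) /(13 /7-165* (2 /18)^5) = 1423737 /2427193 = 0.59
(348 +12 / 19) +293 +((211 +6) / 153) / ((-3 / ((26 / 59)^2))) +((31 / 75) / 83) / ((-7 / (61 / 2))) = 565751013887153 / 881894119050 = 641.52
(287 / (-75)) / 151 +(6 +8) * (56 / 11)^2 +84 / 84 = 363.82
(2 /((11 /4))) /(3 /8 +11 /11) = 64 /121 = 0.53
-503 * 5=-2515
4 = 4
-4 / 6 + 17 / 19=13 / 57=0.23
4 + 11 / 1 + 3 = 18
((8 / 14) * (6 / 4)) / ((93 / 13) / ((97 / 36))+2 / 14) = 7566 / 24697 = 0.31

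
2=2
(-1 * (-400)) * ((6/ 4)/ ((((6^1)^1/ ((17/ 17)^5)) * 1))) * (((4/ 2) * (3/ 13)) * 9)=5400/ 13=415.38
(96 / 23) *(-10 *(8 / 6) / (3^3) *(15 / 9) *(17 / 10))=-10880 / 1863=-5.84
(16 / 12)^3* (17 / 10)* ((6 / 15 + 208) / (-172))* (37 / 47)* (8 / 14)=-20973376 / 9549225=-2.20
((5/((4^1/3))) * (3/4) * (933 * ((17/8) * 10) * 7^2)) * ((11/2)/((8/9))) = 17311884975/1024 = 16906137.67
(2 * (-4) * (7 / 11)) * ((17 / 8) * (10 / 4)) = -595 / 22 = -27.05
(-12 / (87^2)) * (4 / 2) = -8 / 2523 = -0.00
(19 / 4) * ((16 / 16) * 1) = 19 / 4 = 4.75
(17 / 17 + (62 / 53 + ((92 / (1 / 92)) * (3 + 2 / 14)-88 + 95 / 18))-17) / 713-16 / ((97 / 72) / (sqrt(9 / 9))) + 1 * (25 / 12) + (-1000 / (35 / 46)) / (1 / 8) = -9686905880293 / 923714316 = -10486.91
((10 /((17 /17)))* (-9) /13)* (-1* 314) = 28260 /13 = 2173.85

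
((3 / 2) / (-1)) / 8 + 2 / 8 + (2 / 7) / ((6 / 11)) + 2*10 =6917 / 336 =20.59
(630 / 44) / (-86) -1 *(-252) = 476469 / 1892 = 251.83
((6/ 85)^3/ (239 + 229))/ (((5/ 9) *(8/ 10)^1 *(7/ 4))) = 54/ 55885375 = 0.00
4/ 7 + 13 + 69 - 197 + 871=5296/ 7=756.57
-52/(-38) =26/19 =1.37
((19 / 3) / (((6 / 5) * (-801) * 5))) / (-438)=19 / 6315084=0.00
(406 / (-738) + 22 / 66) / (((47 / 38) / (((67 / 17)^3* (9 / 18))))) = -457159760 / 85206159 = -5.37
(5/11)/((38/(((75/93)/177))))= 125/2293566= 0.00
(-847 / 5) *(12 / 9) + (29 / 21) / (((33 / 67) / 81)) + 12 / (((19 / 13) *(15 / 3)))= 63187 / 21945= 2.88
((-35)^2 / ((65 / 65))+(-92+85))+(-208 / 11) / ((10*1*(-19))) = 1218.10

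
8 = 8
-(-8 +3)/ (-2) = -5/ 2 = -2.50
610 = 610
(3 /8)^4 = 81 /4096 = 0.02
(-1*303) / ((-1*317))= 303 / 317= 0.96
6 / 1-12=-6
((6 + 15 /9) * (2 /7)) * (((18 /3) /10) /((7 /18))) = 3.38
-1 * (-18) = 18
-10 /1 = -10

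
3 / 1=3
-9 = -9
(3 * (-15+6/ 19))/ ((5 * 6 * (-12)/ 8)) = 93/ 95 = 0.98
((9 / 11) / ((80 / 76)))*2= 171 / 110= 1.55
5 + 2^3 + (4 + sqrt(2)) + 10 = sqrt(2) + 27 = 28.41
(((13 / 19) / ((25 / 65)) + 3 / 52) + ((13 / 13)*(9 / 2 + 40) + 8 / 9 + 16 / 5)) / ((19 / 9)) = 2241919 / 93860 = 23.89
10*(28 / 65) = 56 / 13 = 4.31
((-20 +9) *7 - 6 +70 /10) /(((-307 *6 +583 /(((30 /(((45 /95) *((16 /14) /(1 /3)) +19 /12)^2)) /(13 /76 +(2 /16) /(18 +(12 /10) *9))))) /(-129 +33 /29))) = -471353163864145920 /87646349324518667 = -5.38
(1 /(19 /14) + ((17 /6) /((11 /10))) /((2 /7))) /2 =4.88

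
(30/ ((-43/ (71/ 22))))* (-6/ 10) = 639/ 473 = 1.35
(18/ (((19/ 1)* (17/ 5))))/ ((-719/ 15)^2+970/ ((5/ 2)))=20250/ 195176303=0.00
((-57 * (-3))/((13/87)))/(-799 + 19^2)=-4959/1898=-2.61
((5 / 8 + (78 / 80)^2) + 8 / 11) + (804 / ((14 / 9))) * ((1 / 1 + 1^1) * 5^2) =3184123717 / 123200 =25845.16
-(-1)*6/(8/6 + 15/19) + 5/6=2657/726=3.66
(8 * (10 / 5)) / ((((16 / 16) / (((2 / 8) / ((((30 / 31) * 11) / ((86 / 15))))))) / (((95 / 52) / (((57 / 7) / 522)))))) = 541198 / 2145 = 252.31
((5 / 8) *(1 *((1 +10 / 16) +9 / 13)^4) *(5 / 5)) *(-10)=-84335064025 / 467943424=-180.22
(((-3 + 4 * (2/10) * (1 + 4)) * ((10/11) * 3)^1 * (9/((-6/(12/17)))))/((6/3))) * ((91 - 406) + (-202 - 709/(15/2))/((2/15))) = 685530/187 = 3665.94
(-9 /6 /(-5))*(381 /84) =381 /280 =1.36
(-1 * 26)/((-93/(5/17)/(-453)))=-19630/527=-37.25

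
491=491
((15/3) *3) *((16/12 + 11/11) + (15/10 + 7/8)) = 565/8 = 70.62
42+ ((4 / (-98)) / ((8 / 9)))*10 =4071 / 98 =41.54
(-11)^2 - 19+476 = 578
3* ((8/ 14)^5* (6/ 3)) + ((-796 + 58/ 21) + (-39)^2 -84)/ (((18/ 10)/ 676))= 241768.73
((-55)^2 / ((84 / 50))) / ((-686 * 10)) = -15125 / 57624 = -0.26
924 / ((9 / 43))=13244 / 3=4414.67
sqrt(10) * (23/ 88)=0.83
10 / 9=1.11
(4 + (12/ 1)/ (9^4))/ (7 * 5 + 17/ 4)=35008/ 343359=0.10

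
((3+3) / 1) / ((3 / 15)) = 30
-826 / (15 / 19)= -15694 / 15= -1046.27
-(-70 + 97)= -27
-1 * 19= -19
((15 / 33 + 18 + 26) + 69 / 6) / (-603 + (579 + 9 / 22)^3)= 595804 / 2071202735979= 0.00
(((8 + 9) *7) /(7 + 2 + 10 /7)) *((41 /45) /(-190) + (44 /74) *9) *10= 1408922039 /2309355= 610.09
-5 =-5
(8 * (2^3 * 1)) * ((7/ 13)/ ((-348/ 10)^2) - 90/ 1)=-566763920/ 98397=-5759.97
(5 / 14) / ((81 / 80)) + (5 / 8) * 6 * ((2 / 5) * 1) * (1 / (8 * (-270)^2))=960007 / 2721600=0.35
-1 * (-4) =4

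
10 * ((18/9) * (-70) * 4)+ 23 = -5577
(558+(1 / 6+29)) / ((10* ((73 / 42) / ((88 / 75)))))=1085084 / 27375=39.64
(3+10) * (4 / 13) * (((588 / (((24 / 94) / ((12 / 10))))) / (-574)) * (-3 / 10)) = 5922 / 1025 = 5.78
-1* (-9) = 9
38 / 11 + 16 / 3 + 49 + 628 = 22631 / 33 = 685.79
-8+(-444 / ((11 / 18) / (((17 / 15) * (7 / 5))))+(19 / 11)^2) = -3502351 / 3025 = -1157.80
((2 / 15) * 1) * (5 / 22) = 1 / 33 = 0.03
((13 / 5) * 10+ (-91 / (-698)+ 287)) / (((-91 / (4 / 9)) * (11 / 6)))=-291420 / 349349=-0.83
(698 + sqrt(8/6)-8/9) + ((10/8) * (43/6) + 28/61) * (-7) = 632.34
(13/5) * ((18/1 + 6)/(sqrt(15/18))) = 312 * sqrt(30)/25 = 68.36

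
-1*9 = -9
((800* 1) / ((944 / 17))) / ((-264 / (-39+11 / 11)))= 8075 / 3894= 2.07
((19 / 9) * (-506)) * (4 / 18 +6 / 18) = -48070 / 81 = -593.46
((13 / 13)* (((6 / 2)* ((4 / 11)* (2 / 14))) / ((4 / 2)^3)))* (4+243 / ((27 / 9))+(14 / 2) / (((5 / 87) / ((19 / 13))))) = 25644 / 5005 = 5.12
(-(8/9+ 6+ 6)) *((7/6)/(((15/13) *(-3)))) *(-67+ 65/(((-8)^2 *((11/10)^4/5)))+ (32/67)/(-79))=-51976010987173/188312395590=-276.01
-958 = -958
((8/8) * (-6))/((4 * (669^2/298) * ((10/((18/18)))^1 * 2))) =-149/2983740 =-0.00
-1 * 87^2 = -7569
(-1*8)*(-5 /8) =5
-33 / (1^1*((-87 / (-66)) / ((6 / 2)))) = -75.10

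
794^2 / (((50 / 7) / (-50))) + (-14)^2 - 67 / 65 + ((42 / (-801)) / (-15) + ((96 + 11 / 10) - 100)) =-459511104227 / 104130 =-4412859.93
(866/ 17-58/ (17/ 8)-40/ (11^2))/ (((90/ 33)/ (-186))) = -1590.18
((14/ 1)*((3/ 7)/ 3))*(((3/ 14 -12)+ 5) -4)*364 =-7852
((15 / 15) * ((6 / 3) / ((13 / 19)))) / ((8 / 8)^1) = 2.92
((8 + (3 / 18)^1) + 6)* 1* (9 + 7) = 680 / 3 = 226.67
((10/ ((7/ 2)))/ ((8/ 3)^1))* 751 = 11265/ 14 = 804.64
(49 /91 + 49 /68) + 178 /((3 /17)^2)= 45484745 /7956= 5717.04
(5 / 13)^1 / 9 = 5 / 117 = 0.04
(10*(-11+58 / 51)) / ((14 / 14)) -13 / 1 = -5693 / 51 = -111.63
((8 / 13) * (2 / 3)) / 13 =16 / 507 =0.03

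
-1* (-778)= 778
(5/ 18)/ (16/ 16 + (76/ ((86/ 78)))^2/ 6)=1849/ 5277834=0.00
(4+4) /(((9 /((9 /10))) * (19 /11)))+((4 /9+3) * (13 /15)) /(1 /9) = 7789 /285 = 27.33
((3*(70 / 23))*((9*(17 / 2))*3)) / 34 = 2835 / 46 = 61.63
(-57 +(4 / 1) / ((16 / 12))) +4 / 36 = -53.89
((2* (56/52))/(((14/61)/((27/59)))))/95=3294/72865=0.05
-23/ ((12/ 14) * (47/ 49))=-7889/ 282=-27.98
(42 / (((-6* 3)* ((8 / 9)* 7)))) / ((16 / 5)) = -0.12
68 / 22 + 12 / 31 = 1186 / 341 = 3.48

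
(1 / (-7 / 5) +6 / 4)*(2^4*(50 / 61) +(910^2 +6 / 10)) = 2778321513 / 4270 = 650660.78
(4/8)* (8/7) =4/7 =0.57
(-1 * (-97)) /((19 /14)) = 1358 /19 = 71.47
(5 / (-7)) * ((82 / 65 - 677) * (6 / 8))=131769 / 364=362.00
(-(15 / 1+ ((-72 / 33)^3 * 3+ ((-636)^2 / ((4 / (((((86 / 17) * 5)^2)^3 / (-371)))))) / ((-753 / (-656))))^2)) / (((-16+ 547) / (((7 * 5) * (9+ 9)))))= -123225187708838453533929943336459544849900430925110 / 26855958807558894473812417373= -4588374170210427094300.68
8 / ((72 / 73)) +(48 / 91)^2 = 625249 / 74529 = 8.39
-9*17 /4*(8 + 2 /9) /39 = -629 /78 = -8.06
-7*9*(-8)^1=504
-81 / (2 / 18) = -729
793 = 793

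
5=5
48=48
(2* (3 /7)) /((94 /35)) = 15 /47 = 0.32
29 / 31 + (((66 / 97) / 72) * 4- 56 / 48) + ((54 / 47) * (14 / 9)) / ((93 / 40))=162619 / 282658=0.58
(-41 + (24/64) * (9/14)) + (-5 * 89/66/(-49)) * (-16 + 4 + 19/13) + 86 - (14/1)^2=-51193375/336336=-152.21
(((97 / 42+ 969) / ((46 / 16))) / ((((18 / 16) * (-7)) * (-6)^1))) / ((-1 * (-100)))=32636 / 456435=0.07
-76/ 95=-4/ 5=-0.80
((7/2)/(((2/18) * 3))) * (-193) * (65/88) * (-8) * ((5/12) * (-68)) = -7464275/22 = -339285.23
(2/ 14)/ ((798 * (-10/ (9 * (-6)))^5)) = 0.82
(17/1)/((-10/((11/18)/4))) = -187/720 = -0.26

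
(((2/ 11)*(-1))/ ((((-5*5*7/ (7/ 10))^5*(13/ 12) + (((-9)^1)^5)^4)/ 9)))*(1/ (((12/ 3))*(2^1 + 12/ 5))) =-135/ 17652928710417848119052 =-0.00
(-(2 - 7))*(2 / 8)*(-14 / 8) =-35 / 16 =-2.19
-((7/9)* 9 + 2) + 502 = 493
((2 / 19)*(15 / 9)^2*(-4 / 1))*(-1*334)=390.64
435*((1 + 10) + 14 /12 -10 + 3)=4495 /2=2247.50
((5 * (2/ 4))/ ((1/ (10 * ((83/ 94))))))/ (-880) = -415/ 16544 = -0.03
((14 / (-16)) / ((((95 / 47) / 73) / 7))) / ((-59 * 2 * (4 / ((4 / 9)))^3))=0.00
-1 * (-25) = 25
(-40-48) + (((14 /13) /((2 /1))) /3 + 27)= -2372 /39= -60.82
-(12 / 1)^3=-1728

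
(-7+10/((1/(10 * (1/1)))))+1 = 94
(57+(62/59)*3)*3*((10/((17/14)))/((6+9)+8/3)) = 4471740/53159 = 84.12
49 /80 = 0.61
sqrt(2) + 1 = 2.41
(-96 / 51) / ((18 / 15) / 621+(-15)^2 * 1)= -0.01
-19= -19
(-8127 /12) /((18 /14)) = -526.75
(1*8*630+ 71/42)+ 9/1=212129/42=5050.69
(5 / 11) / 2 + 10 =225 / 22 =10.23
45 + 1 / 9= 406 / 9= 45.11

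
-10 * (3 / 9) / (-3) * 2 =20 / 9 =2.22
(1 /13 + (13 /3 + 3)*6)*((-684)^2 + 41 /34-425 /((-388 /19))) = 20622623.40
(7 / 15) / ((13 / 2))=14 / 195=0.07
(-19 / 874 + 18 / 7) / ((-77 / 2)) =-821 / 12397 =-0.07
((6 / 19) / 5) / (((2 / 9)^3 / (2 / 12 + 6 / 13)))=35721 / 9880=3.62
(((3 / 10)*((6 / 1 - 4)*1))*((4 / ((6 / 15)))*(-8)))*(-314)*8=120576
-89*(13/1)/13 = -89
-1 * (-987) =987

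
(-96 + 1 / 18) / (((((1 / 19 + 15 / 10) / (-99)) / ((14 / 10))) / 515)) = 260239903 / 59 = 4410845.81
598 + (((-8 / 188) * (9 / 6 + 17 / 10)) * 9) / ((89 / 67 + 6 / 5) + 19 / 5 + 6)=58029242 / 97055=597.90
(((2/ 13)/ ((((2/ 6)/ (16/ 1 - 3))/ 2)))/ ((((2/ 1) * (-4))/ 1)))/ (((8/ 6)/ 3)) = -27/ 8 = -3.38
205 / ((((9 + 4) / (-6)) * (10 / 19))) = -2337 / 13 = -179.77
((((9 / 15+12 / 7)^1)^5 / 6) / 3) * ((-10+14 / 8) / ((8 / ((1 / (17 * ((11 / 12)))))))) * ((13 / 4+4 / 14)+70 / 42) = -1.27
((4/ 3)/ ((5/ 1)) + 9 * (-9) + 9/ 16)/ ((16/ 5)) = -19241/ 768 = -25.05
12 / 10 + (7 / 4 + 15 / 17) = 1303 / 340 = 3.83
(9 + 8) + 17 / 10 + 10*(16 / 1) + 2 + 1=1817 / 10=181.70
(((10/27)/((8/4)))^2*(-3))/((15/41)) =-0.28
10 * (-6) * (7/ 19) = -420/ 19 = -22.11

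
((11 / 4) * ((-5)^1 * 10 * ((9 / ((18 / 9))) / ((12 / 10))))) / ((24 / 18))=-12375 / 32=-386.72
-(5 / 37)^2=-25 / 1369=-0.02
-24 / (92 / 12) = -72 / 23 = -3.13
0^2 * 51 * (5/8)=0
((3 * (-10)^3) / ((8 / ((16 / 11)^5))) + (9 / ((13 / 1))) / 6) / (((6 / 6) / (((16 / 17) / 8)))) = -10223132847 / 35592271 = -287.23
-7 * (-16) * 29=3248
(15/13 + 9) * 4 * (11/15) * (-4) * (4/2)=-15488/65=-238.28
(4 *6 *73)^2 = 3069504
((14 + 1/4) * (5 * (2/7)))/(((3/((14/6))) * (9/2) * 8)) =95/216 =0.44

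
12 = 12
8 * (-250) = -2000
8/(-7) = -8/7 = -1.14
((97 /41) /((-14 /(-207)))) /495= 2231 /31570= 0.07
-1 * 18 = -18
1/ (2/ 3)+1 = 5/ 2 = 2.50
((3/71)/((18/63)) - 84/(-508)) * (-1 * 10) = -28245/9017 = -3.13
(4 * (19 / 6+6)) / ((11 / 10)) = 100 / 3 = 33.33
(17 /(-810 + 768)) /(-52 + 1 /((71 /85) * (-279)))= 112251 /14422142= 0.01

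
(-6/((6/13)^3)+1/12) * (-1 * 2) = 1097/9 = 121.89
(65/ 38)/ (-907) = -65/ 34466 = -0.00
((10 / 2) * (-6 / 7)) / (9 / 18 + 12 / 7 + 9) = -60 / 157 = -0.38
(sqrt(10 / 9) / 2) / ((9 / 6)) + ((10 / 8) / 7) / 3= 5 / 84 + sqrt(10) / 9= 0.41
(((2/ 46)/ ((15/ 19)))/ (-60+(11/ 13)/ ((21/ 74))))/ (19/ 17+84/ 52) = -382109/ 1081214360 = -0.00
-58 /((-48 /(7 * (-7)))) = -1421 /24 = -59.21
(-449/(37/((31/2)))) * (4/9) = -27838/333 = -83.60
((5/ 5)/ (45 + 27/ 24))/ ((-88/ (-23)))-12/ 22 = -2191/ 4059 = -0.54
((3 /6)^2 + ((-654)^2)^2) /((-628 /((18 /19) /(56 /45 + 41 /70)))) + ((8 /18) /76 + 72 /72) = -18670955952994427 /123818364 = -150793108.15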